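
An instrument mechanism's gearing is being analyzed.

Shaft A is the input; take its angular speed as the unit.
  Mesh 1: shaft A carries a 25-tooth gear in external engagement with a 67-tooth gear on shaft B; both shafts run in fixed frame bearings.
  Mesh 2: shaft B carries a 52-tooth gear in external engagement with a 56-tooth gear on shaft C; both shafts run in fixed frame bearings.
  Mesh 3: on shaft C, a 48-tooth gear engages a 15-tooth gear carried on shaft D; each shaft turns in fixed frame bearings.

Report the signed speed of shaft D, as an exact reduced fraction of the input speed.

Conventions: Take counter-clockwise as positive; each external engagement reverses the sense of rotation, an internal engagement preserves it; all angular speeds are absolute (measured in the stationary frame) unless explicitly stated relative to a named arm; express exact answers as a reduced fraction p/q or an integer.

-520/469

3-mesh fixed-axis compound train (all bearings frame-fixed)
mesh 1 [25T→67T]: |ω|/ω_in = 1×25/67 = 25/67, sense flips to −
mesh 2 [52T→56T]: |ω|/ω_in = (25/67)×52/56 = 325/938, sense flips to +
mesh 3 [48T→15T]: |ω|/ω_in = (325/938)×48/15 = 520/469, sense flips to −
signed output speed (× input speed) = -520/469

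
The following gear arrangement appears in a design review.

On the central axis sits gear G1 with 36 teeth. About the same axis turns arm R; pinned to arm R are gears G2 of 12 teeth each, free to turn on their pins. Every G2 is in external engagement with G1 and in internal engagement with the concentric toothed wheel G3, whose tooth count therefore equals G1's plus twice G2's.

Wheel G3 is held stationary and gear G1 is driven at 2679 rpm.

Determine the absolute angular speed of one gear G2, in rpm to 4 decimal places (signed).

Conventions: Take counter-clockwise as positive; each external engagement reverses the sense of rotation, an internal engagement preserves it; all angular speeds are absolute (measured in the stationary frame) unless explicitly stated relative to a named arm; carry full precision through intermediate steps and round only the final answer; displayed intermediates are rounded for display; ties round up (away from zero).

-4018.5000 rpm

recognized (axles ride arm R): planetary set, 36/12/60 teeth
normalise by the input: solve with ω_sun = 1, then scale by 2679 rpm
ring teeth: 36 + 2·12 = 60
36(ω_sun−ω_arm) = −60(ω_ring−ω_arm),  ω_ring = 0, ω_sun = 1
36(1−ω_arm) = −60(0−ω_arm)  ⇒  96·ω_arm = 36  ⇒  ω_arm = 3/8
sun–planet mesh: 36·(1−3/8) = −12·(ω_p−ω_arm)  ⇒  ω_p−ω_arm = -15/8
ω_p = 3/8 − 15/8 = -3/2
scale: ω_p = -3/2 × 2679 rpm = -4018.5000 rpm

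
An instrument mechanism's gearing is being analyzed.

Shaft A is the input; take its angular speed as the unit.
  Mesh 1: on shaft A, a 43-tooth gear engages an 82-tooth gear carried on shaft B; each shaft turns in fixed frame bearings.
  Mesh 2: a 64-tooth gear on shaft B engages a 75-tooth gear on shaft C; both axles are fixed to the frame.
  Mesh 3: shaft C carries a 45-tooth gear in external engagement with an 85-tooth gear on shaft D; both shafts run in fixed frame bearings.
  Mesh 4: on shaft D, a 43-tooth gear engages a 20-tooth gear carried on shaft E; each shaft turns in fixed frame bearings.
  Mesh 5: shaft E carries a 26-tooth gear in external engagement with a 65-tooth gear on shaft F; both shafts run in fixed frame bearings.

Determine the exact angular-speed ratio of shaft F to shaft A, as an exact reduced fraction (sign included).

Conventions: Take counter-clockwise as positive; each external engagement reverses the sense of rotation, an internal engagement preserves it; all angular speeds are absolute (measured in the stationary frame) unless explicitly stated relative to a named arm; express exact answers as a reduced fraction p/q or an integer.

-88752/435625

class = fixed-axis compound train [5 meshes; 5 ratios multiply, 5 sense flips]
mesh 1 [43T→82T]: running ratio 43/82, sense −
mesh 2 [64T→75T]: running ratio 1376/3075, sense +
mesh 3 [45T→85T]: running ratio 4128/17425, sense −
mesh 4 [43T→20T]: running ratio 44376/87125, sense +
mesh 5 [26T→65T]: running ratio 88752/435625, sense −
ω_out/ω_in = -88752/435625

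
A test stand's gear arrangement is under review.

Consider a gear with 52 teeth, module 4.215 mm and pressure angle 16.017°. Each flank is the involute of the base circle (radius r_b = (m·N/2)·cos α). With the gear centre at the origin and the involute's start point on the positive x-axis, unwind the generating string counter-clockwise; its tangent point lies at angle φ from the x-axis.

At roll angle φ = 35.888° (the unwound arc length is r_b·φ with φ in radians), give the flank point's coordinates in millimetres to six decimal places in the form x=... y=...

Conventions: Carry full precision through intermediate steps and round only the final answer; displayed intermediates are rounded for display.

x=124.015994 y=8.294665

recognized (one wheel, involute flank): single-mesh tooth geometry, m = 4.215, N = 52
pitch radius r_p = m·N/2 = 4.215·52/2 = 109.590000
base radius r_b = r_p·cos α = 109.590000·cos 16.017° = 105.335702
roll angle φ = 35.888° = 0.62636376 rad
x = r_b·(cos φ + φ·sin φ) = 124.015994
y = r_b·(sin φ − φ·cos φ) = 8.294665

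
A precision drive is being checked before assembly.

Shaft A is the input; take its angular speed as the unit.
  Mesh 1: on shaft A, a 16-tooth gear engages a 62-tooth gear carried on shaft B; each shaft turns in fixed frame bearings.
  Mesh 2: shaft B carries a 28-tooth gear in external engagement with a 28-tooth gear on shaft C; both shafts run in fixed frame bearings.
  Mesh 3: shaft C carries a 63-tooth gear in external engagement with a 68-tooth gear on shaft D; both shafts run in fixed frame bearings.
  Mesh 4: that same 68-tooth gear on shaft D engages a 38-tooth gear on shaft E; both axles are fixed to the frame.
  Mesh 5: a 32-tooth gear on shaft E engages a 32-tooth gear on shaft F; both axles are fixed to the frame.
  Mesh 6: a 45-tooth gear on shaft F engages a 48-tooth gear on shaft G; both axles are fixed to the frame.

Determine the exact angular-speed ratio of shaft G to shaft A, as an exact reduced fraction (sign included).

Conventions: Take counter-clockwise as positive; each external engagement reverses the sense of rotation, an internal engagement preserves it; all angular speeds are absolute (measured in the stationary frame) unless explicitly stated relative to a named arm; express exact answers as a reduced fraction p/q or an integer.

class = fixed-axis compound train [6 meshes; 6 ratios multiply, 6 sense flips]
mesh 1 [16T→62T]: running ratio 8/31, sense −
mesh 2 [28T→28T]: running ratio 8/31, sense +
mesh 3 [63T→68T]: running ratio 126/527, sense −
mesh 4 [68T→38T]: running ratio 252/589, sense +
mesh 5 [32T→32T]: running ratio 252/589, sense −
mesh 6 [45T→48T]: running ratio 945/2356, sense +
ω_out/ω_in = 945/2356

945/2356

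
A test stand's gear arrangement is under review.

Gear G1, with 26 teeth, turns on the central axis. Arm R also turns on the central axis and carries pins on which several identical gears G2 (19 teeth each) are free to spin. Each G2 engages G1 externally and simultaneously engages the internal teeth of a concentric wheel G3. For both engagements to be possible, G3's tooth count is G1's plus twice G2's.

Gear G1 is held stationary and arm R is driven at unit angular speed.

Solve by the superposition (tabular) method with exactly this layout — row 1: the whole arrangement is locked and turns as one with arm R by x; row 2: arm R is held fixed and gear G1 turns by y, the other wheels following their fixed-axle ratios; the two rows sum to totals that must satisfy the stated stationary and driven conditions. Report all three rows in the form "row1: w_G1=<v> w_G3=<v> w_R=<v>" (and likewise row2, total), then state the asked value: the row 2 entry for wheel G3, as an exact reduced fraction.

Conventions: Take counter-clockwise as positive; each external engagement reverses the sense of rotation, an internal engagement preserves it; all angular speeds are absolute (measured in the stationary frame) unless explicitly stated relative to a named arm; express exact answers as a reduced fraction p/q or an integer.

class = planetary set [G3 = 26+2·19 = 64; Willis about the carrier]
row 1: whole set turns with the arm by x
row 2 — arm fixed, fixed-axis ratios: sun y, ring −(26/64)·y, arm 0
boundary: total ω_sun = x + y = 0 and total ω_arm = x = 1  ⇒  y = -1, x = 1
row 2 ring = −(26/64)·(-1) = 13/32
totals (row 1 + row 2): sun 1 + (-1) = 0, ring 1 + 13/32 = 45/32, arm 1 + 0 = 1
asked cell (row2, ring) = 13/32

row1: w_G1=1 w_G3=1 w_R=1
row2: w_G1=-1 w_G3=13/32 w_R=0
total: w_G1=0 w_G3=45/32 w_R=1
asked value: 13/32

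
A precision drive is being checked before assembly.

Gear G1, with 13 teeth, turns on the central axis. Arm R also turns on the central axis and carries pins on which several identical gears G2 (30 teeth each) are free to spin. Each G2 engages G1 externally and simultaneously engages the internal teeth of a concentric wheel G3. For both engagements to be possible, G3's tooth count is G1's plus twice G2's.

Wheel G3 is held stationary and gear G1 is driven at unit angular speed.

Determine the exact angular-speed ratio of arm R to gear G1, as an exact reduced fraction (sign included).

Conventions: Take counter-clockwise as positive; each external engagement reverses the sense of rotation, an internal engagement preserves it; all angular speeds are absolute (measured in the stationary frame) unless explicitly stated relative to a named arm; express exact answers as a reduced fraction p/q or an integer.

class = planetary set [G3 = 13+2·30 = 73; Willis about the carrier]
ring teeth: 13 + 2·30 = 73
13(ω_sun−ω_arm) = −73(ω_ring−ω_arm),  ω_ring = 0, ω_sun = 1
13(1−ω_arm) = −73(0−ω_arm)  ⇒  86·ω_arm = 13  ⇒  ω_arm = 13/86
ω_out/ω_in = 13/86

13/86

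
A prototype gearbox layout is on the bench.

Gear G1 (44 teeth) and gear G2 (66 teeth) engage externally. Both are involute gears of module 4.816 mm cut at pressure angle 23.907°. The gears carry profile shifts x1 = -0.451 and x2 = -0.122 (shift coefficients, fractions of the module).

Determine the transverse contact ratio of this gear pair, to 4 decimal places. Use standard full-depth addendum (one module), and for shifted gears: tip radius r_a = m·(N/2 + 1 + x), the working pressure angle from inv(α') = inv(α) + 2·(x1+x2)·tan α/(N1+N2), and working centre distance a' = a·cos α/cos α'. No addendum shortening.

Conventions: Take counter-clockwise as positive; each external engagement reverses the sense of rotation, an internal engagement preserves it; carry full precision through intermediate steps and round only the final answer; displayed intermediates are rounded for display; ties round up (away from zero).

1.6772

topology: single-mesh involute geometry — m = 4.816, 44T/66T pair
base radii: r_b1 = 96.861790, r_b2 = 145.292685
tip radii: r_a1 = 108.595984, r_a2 = 163.156448
inv(α') = inv(23.907°) + 2·(-0.451-0.122)·tan α/(44+66) = 0.02141109  ⇒  α' = 22.46541°
a' = a·cos α / cos α' = 264.8800·cos 23.907°/cos 22.46541° = 262.040641
action lengths: √(r_a1²−r_b1²) = 49.100727, √(r_a2²−r_b2²) = 74.229793
base pitch p_b = π·m·cos α = 13.831831
CR = (49.100727 + 74.229793 − 262.040641·sin 22.46541°)/13.831831 = 1.677151
contact ratio ≈ 1.6772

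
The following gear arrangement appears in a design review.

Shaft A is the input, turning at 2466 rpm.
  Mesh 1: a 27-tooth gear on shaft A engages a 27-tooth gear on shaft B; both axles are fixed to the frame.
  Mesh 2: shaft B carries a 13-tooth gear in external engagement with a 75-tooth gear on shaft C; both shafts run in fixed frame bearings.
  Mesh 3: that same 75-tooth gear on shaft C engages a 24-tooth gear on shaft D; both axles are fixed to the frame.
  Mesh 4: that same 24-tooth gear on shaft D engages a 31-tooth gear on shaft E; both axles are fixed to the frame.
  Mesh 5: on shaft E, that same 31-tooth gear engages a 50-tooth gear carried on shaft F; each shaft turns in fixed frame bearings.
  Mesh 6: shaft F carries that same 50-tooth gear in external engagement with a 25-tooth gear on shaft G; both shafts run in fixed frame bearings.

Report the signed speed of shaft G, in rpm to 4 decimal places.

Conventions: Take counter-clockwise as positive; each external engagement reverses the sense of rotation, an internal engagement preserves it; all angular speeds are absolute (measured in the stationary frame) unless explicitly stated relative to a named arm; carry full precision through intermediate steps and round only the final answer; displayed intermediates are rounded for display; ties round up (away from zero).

+1282.3200 rpm

class = fixed-axis compound train [6 meshes; 6 ratios multiply, 6 sense flips]
mesh 1 [27T→27T]: ω = 2466.0000×27/27 = 2466.0000 rpm, sense flips to −
mesh 2 [13T→75T]: ω = 2466.0000×13/75 = 427.4400 rpm, sense flips to +
mesh 3 [75T→24T]: ω = 427.4400×75/24 = 1335.7500 rpm, sense flips to −
mesh 4 [24T→31T]: ω = 1335.7500×24/31 = 1034.1290 rpm, sense flips to +
mesh 5 [31T→50T]: ω = 1034.1290×31/50 = 641.1600 rpm, sense flips to −
mesh 6 [50T→25T]: ω = 641.1600×50/25 = 1282.3200 rpm, sense flips to +
signed output speed = +1282.3200 rpm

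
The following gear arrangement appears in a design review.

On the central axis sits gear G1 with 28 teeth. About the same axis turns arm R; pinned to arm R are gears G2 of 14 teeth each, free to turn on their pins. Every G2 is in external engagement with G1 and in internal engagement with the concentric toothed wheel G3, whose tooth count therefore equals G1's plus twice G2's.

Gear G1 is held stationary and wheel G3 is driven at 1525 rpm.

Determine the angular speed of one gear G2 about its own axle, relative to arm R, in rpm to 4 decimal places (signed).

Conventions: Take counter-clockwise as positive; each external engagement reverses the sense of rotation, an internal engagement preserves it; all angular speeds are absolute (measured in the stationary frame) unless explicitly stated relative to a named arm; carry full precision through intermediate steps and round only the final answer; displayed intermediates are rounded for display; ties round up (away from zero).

topology: planetary set — G1 28T / G2 14T / G3 56T, arm = carrier (Willis)
normalise by the input: solve with ω_ring = 1, then scale by 1525 rpm
ring teeth: 28 + 2·14 = 56
28(ω_sun−ω_arm) = −56(ω_ring−ω_arm),  ω_sun = 0, ω_ring = 1
28(0−ω_arm) = −56(1−ω_arm)  ⇒  84·ω_arm = 56  ⇒  ω_arm = 2/3
sun–planet mesh: 28·(0−2/3) = −14·(ω_p−ω_arm)  ⇒  ω_p−ω_arm = 4/3
scale: ω_p−ω_arm = 4/3 × 1525 rpm = +2033.3333 rpm

+2033.3333 rpm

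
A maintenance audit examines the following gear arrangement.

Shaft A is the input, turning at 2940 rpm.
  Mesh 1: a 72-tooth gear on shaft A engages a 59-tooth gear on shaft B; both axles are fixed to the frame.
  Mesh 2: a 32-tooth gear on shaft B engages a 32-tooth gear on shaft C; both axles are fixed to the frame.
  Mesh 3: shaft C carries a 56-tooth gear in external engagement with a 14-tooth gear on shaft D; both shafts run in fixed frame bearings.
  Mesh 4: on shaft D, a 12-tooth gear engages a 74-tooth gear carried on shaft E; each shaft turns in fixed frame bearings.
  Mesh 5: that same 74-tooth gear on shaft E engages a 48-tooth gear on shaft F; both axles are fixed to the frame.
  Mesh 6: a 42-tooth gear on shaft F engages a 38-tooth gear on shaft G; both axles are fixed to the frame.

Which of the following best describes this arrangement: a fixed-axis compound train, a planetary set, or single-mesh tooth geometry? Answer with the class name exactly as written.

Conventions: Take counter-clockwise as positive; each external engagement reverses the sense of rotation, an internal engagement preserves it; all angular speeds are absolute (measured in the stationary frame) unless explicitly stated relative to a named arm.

class = fixed-axis compound train [6 meshes; 6 ratios multiply, 6 sense flips]
classification: fixed-axis compound train

fixed-axis compound train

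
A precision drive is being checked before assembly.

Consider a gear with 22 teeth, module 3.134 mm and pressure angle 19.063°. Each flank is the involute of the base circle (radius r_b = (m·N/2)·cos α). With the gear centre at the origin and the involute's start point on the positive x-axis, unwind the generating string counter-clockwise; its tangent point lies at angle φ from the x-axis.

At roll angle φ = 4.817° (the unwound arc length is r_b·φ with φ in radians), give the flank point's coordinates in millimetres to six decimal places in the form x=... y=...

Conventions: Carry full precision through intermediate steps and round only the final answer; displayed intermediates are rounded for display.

class = single-mesh tooth geometry [base-circle involute, m = 3.134, 22T]
pitch radius r_p = m·N/2 = 3.134·22/2 = 34.474000
base radius r_b = r_p·cos α = 34.474000·cos 19.063° = 32.583447
roll angle φ = 4.817° = 0.08407251 rad
x = r_b·(cos φ + φ·sin φ) = 32.698396
y = r_b·(sin φ − φ·cos φ) = 0.006450

x=32.698396 y=0.006450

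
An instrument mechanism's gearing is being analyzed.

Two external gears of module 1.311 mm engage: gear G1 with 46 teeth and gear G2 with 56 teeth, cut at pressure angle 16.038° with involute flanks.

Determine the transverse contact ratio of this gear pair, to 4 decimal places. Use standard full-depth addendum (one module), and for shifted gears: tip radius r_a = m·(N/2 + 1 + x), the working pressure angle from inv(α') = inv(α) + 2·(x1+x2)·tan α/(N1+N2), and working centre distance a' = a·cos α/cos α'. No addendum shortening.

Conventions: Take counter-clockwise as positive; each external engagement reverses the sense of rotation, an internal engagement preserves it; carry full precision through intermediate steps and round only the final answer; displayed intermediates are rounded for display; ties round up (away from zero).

2.0094

class = single-mesh tooth geometry [involute pair 46T × 56T, m = 1.311]
base radii: r_b1 = 28.979405, r_b2 = 35.279276
tip radii: r_a1 = 31.464000, r_a2 = 38.019000
no profile shift: α' = α, a' = a
action lengths: √(r_a1²−r_b1²) = 12.254687, √(r_a2²−r_b2²) = 14.170993
base pitch p_b = π·m·cos α = 3.958326
CR = (12.254687 + 14.170993 − 66.861000·sin 16.03800°)/3.958326 = 2.009352
contact ratio ≈ 2.0094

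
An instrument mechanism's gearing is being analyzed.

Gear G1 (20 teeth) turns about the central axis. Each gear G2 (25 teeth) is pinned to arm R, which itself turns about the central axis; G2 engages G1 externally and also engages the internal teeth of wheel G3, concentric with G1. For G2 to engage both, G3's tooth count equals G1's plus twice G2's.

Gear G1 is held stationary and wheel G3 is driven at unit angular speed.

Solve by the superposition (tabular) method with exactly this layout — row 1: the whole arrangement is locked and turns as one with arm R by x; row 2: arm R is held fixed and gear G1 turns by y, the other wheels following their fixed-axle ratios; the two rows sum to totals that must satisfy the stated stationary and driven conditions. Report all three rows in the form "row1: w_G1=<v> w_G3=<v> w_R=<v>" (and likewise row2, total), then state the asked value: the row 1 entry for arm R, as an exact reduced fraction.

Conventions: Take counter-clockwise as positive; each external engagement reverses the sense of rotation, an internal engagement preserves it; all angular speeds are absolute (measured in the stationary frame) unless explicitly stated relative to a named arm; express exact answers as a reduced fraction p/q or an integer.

row1: w_G1=7/9 w_G3=7/9 w_R=7/9
row2: w_G1=-7/9 w_G3=2/9 w_R=0
total: w_G1=0 w_G3=1 w_R=7/9
asked value: 7/9

topology: planetary set — G1 20T / G2 25T / G3 70T, arm = carrier (Willis)
row 1 (train locked, turned with arm): all members turn x
row 2 — arm fixed, fixed-axis ratios: sun y, ring −(20/70)·y, arm 0
boundary: total ω_sun = x + y = 0 and total ω_ring = x − (20/70)·y = 1  ⇒  y = -7/9, x = 7/9
row 2 ring = −(20/70)·(-7/9) = 2/9
totals (row 1 + row 2): sun 7/9 + (-7/9) = 0, ring 7/9 + 2/9 = 1, arm 7/9 + 0 = 7/9
asked cell (row1, arm) = 7/9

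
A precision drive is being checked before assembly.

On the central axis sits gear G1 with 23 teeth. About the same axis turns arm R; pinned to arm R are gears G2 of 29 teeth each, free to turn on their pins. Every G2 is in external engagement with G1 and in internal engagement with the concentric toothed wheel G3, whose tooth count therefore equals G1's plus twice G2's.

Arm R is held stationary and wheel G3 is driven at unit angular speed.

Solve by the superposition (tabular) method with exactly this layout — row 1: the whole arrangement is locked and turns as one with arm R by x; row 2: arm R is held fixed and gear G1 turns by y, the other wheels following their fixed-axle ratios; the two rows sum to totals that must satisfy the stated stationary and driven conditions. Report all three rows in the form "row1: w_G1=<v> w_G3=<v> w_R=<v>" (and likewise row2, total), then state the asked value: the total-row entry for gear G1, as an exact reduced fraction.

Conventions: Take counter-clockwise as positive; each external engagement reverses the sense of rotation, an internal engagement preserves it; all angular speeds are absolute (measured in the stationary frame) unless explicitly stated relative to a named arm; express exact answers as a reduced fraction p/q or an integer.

topology: planetary set — G1 23T / G2 29T / G3 81T, arm = carrier (Willis)
row 1 — lock + rotate with arm: ω_sun = ω_ring = ω_arm = x
row 2 (arm held, sun turns y): ω_ring = −(23/81)·y, ω_arm = 0
boundary: total ω_arm = x = 0 and total ω_ring = x − (23/81)·y = 1  ⇒  y = -81/23, x = 0
row 2 ring = −(23/81)·(-81/23) = 1
totals (row 1 + row 2): sun 0 + (-81/23) = -81/23, ring 0 + 1 = 1, arm 0 + 0 = 0
asked cell (total, sun) = -81/23

row1: w_G1=0 w_G3=0 w_R=0
row2: w_G1=-81/23 w_G3=1 w_R=0
total: w_G1=-81/23 w_G3=1 w_R=0
asked value: -81/23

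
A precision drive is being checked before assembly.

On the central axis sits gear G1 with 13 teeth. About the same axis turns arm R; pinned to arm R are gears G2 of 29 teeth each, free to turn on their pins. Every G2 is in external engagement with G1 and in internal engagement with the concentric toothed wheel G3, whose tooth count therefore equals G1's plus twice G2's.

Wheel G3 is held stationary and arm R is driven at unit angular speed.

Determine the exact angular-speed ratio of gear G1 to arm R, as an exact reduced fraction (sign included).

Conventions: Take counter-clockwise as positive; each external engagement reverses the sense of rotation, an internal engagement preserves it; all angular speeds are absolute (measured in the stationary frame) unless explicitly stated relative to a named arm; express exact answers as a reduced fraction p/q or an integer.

recognized (axles ride arm R): planetary set, 13/29/71 teeth
ring teeth: 13 + 2·29 = 71
13(ω_sun−ω_arm) = −71(ω_ring−ω_arm),  ω_ring = 0, ω_arm = 1
ω_sun = 1 − (71/13)(0−1) = 84/13
ω_out/ω_in = 84/13

84/13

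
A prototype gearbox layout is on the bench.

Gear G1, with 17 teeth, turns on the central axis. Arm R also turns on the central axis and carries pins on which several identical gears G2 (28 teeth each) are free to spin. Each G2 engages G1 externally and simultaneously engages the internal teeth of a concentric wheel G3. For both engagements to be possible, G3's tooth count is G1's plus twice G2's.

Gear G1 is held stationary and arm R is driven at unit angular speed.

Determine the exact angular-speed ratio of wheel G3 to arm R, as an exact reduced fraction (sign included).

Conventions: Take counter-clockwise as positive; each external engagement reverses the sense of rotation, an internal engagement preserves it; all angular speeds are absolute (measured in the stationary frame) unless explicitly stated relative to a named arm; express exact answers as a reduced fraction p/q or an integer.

90/73

topology: planetary set — G1 17T / G2 28T / G3 73T, arm = carrier (Willis)
ring teeth: 17 + 2·28 = 73
17(ω_sun−ω_arm) = −73(ω_ring−ω_arm),  ω_sun = 0, ω_arm = 1
ω_ring = 1 − (17/73)(0−1) = 90/73
ω_out/ω_in = 90/73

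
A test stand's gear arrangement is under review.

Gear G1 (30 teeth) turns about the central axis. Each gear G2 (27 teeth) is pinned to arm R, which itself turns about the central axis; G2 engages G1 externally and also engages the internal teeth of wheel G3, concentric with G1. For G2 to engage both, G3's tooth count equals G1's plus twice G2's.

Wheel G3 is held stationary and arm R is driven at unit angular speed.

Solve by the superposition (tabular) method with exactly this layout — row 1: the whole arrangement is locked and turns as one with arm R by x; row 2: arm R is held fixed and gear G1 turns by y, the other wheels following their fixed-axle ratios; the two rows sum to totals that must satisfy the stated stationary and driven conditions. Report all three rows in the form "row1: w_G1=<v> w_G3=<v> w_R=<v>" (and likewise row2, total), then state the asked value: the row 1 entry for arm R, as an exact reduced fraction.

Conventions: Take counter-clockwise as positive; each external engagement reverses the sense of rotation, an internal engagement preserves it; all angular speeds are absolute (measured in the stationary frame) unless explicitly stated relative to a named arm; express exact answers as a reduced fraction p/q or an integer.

row1: w_G1=1 w_G3=1 w_R=1
row2: w_G1=14/5 w_G3=-1 w_R=0
total: w_G1=19/5 w_G3=0 w_R=1
asked value: 1

class = planetary set [G3 = 30+2·27 = 84; Willis about the carrier]
row 1: whole set turns with the arm by x
row 2 (arm held, sun turns y): ω_ring = −(30/84)·y, ω_arm = 0
boundary: total ω_ring = x − (30/84)·y = 0 and total ω_arm = x = 1  ⇒  y = 14/5, x = 1
row 2 ring = −(30/84)·14/5 = -1
totals (row 1 + row 2): sun 1 + 14/5 = 19/5, ring 1 + (-1) = 0, arm 1 + 0 = 1
asked cell (row1, arm) = 1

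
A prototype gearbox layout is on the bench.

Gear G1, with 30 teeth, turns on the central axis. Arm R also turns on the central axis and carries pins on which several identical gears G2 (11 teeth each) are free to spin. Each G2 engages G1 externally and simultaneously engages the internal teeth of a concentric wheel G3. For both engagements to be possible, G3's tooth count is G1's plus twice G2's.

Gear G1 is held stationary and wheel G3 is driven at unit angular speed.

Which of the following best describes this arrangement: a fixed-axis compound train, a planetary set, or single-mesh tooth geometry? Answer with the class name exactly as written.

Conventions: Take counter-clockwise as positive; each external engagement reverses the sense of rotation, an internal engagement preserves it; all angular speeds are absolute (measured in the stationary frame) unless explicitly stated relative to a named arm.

planetary set

planetary set (30T centre, 11T on arm, 52T internal) — Willis relation
classification: planetary set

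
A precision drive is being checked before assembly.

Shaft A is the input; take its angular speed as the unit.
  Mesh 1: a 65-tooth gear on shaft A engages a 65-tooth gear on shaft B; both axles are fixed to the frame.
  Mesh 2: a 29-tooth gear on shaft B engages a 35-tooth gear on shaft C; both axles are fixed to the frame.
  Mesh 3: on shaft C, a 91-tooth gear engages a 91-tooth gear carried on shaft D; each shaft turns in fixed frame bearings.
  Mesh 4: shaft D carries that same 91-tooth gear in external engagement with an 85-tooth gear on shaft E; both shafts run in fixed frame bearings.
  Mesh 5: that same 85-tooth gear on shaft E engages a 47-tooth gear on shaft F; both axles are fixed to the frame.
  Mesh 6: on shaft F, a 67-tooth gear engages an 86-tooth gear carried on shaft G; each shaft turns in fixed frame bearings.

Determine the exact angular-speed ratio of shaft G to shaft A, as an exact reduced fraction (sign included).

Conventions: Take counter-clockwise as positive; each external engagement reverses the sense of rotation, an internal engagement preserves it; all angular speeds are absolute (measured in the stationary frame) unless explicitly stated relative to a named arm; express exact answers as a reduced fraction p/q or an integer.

25259/20210

class = fixed-axis compound train [6 meshes; 6 ratios multiply, 6 sense flips]
mesh 1 [65T→65T]: running ratio 1, sense −
mesh 2 [29T→35T]: running ratio 29/35, sense +
mesh 3 [91T→91T]: running ratio 29/35, sense −
mesh 4 [91T→85T]: running ratio 377/425, sense +
mesh 5 [85T→47T]: running ratio 377/235, sense −
mesh 6 [67T→86T]: running ratio 25259/20210, sense +
ω_out/ω_in = 25259/20210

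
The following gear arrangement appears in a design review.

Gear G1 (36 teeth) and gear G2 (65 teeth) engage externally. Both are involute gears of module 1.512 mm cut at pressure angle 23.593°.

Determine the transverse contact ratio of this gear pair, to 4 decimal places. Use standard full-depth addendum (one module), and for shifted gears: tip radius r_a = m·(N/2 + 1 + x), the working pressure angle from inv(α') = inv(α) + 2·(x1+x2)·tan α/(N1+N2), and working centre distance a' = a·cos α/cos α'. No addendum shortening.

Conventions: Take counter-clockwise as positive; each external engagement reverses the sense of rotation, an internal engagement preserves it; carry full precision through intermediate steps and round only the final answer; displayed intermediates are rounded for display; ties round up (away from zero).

single-mesh involute tooth geometry (36T engaging 65T at module 1.512)
base radii: r_b1 = 24.941059, r_b2 = 45.032468
tip radii: r_a1 = 28.728000, r_a2 = 50.652000
no profile shift: α' = α, a' = a
action lengths: √(r_a1²−r_b1²) = 14.256281, √(r_a2²−r_b2²) = 23.188401
base pitch p_b = π·m·cos α = 4.353036
CR = (14.256281 + 23.188401 − 76.356000·sin 23.59300°)/4.353036 = 1.581466
contact ratio ≈ 1.5815

1.5815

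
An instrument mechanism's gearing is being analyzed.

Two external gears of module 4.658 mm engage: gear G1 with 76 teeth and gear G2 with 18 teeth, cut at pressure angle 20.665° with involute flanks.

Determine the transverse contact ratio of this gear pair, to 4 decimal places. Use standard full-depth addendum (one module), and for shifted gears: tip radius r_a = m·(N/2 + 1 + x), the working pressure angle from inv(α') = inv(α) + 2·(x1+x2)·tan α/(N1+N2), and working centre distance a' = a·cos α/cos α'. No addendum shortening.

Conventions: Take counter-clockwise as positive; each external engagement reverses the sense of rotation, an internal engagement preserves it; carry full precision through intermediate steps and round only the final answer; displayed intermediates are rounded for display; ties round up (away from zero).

1.6442

single-mesh involute tooth geometry (76T engaging 18T at module 4.658)
base radii: r_b1 = 165.615524, r_b2 = 39.224729
tip radii: r_a1 = 181.662000, r_a2 = 46.580000
no profile shift: α' = α, a' = a
action lengths: √(r_a1²−r_b1²) = 74.649718, √(r_a2²−r_b2²) = 25.122042
base pitch p_b = π·m·cos α = 13.692014
CR = (74.649718 + 25.122042 − 218.926000·sin 20.66500°)/13.692014 = 1.644173
contact ratio ≈ 1.6442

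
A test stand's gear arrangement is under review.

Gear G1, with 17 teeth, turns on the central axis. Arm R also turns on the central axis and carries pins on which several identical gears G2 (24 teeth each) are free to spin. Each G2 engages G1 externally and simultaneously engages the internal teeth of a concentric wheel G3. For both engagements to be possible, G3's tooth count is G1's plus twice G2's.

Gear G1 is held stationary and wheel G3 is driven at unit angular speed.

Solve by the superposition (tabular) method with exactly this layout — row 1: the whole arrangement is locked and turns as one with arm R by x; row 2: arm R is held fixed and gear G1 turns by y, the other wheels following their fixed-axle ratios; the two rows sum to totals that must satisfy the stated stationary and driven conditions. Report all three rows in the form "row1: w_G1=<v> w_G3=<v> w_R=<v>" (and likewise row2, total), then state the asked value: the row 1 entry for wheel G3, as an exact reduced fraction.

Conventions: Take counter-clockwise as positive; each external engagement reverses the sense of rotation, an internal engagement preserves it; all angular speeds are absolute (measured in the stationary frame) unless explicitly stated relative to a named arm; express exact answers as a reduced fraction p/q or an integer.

recognized (axles ride arm R): planetary set, 17/24/65 teeth
row 1: whole set turns with the arm by x
superposition row 2 [arm held]: sun y, ring −(17/65)·y, arm 0
boundary: total ω_sun = x + y = 0 and total ω_ring = x − (17/65)·y = 1  ⇒  y = -65/82, x = 65/82
row 2 ring = −(17/65)·(-65/82) = 17/82
totals (row 1 + row 2): sun 65/82 + (-65/82) = 0, ring 65/82 + 17/82 = 1, arm 65/82 + 0 = 65/82
asked cell (row1, ring) = 65/82

row1: w_G1=65/82 w_G3=65/82 w_R=65/82
row2: w_G1=-65/82 w_G3=17/82 w_R=0
total: w_G1=0 w_G3=1 w_R=65/82
asked value: 65/82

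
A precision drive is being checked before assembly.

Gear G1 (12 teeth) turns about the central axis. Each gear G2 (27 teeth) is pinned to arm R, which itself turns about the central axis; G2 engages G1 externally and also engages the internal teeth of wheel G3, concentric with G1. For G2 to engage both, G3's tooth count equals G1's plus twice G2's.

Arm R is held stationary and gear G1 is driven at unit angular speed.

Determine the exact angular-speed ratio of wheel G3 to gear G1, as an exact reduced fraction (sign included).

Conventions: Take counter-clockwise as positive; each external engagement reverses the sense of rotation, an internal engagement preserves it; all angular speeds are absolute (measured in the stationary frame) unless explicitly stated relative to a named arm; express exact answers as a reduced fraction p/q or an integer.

-2/11

planetary set (12T centre, 27T on arm, 66T internal) — Willis relation
ring teeth: 12 + 2·27 = 66
12(ω_sun−ω_arm) = −66(ω_ring−ω_arm),  ω_arm = 0, ω_sun = 1
ω_ring = 0 − (12/66)(1−0) = -2/11
ω_out/ω_in = -2/11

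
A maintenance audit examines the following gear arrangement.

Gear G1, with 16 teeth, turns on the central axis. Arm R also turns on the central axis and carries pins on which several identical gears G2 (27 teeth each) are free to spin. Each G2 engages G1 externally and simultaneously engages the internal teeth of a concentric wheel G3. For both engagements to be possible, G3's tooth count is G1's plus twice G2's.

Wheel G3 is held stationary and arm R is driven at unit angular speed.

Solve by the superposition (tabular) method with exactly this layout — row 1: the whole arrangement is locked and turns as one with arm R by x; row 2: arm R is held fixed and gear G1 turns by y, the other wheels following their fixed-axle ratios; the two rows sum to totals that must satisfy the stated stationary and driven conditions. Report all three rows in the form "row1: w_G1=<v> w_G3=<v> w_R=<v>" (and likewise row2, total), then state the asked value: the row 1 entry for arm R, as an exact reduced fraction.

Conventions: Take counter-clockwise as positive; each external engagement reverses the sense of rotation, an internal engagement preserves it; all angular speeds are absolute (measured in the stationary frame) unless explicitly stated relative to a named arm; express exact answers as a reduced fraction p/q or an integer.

planetary set (16T centre, 27T on arm, 70T internal) — Willis relation
superposition row 1 [locked train]: every member turns x
row 2 (arm held, sun turns y): ω_ring = −(16/70)·y, ω_arm = 0
boundary: total ω_ring = x − (16/70)·y = 0 and total ω_arm = x = 1  ⇒  y = 35/8, x = 1
row 2 ring = −(16/70)·35/8 = -1
totals (row 1 + row 2): sun 1 + 35/8 = 43/8, ring 1 + (-1) = 0, arm 1 + 0 = 1
asked cell (row1, arm) = 1

row1: w_G1=1 w_G3=1 w_R=1
row2: w_G1=35/8 w_G3=-1 w_R=0
total: w_G1=43/8 w_G3=0 w_R=1
asked value: 1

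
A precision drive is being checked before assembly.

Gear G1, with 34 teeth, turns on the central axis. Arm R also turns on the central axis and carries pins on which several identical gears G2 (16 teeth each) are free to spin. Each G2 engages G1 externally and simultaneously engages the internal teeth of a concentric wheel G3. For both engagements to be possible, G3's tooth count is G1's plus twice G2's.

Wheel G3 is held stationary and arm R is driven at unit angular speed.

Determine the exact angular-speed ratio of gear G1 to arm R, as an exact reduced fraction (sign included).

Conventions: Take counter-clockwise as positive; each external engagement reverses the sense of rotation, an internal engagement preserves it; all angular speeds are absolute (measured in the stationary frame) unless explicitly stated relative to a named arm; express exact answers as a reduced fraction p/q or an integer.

class = planetary set [G3 = 34+2·16 = 66; Willis about the carrier]
ring teeth: 34 + 2·16 = 66
34(ω_sun−ω_arm) = −66(ω_ring−ω_arm),  ω_ring = 0, ω_arm = 1
ω_sun = 1 − (66/34)(0−1) = 50/17
ω_out/ω_in = 50/17

50/17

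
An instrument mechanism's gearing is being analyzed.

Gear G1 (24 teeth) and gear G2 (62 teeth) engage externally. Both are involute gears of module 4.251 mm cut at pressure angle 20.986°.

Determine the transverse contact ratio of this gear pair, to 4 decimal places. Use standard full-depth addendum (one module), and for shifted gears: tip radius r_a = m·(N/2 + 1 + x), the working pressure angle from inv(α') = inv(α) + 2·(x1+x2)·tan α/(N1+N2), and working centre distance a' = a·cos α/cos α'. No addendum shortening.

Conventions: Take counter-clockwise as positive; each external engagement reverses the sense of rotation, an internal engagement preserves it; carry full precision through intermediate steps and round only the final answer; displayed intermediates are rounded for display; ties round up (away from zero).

class = single-mesh tooth geometry [involute pair 24T × 62T, m = 4.251]
base radii: r_b1 = 47.628270, r_b2 = 123.039698
tip radii: r_a1 = 55.263000, r_a2 = 136.032000
no profile shift: α' = α, a' = a
action lengths: √(r_a1²−r_b1²) = 28.027612, √(r_a2²−r_b2²) = 58.016702
base pitch p_b = π·m·cos α = 12.469052
CR = (28.027612 + 58.016702 − 182.793000·sin 20.98600°)/12.469052 = 1.650395
contact ratio ≈ 1.6504

1.6504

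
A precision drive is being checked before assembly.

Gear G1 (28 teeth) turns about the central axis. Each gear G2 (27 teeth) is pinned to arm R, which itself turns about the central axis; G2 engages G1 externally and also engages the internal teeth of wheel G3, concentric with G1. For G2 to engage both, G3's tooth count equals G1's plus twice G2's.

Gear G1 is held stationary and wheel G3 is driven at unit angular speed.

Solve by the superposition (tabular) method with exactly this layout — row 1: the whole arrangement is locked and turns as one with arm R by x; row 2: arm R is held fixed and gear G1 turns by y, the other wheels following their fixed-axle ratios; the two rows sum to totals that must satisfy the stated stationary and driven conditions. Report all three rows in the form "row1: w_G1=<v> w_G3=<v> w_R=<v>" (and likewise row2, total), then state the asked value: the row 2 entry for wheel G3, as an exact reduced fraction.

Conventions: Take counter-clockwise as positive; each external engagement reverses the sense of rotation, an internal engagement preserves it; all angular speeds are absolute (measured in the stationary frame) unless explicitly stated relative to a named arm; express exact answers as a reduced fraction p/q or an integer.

row1: w_G1=41/55 w_G3=41/55 w_R=41/55
row2: w_G1=-41/55 w_G3=14/55 w_R=0
total: w_G1=0 w_G3=1 w_R=41/55
asked value: 14/55

topology: planetary set — G1 28T / G2 27T / G3 82T, arm = carrier (Willis)
superposition row 1 [locked train]: every member turns x
superposition row 2 [arm held]: sun y, ring −(28/82)·y, arm 0
boundary: total ω_sun = x + y = 0 and total ω_ring = x − (28/82)·y = 1  ⇒  y = -41/55, x = 41/55
row 2 ring = −(28/82)·(-41/55) = 14/55
totals (row 1 + row 2): sun 41/55 + (-41/55) = 0, ring 41/55 + 14/55 = 1, arm 41/55 + 0 = 41/55
asked cell (row2, ring) = 14/55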